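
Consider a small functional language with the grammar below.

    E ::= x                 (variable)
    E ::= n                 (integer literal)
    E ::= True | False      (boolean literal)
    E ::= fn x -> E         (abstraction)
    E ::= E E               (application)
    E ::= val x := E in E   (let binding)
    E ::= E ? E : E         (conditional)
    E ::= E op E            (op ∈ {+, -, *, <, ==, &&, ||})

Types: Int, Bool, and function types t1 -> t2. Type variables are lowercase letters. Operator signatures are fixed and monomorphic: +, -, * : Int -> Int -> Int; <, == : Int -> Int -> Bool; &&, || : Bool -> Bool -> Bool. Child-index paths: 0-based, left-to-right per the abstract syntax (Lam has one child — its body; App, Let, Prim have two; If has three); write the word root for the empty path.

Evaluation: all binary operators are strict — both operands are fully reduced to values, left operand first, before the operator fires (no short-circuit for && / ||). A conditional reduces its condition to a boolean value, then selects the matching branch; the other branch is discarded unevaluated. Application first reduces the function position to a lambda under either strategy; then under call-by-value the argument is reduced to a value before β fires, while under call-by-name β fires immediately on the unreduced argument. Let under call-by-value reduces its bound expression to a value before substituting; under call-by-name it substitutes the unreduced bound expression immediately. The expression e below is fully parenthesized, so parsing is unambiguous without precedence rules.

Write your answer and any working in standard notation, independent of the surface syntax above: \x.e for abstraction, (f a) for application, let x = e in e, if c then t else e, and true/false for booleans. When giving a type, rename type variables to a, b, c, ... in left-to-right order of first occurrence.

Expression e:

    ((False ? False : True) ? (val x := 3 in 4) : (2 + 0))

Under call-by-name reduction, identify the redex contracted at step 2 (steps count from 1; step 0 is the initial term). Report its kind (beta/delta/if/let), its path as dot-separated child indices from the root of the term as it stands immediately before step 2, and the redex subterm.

Answer: if at root : (if true then (let x = 3 in 4) else (2 + 0))

Working:
step 0: (if (if false then false else true) then (let x = 3 in 4) else (2 + 0))
step 1: [if@0] (if true then (let x = 3 in 4) else (2 + 0))
step 2: [if@root] (let x = 3 in 4)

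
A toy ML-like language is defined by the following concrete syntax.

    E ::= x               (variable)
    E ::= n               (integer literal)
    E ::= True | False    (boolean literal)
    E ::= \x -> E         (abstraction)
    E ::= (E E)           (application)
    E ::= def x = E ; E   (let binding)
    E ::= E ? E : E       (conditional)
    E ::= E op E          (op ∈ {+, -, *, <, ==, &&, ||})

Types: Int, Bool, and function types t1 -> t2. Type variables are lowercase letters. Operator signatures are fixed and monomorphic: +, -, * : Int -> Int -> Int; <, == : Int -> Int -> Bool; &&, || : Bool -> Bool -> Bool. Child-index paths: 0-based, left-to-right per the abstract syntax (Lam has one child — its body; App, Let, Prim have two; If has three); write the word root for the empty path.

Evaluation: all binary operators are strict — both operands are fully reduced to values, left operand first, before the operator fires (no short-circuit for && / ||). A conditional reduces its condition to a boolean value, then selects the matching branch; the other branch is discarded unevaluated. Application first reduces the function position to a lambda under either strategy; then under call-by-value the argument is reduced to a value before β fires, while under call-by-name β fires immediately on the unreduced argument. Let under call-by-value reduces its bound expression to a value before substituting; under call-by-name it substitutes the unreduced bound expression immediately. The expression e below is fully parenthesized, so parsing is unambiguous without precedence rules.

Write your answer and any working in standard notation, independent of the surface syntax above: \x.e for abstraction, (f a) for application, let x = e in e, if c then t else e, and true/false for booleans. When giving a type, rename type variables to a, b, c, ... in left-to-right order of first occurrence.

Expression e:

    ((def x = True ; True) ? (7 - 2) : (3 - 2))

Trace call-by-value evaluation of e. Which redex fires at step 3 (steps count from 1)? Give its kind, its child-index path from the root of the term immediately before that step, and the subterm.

Answer: delta at root : (7 - 2)

Derivation:
step 0: (if (let x = true in true) then (7 - 2) else (3 - 2))
step 1: [let@0] (if true then (7 - 2) else (3 - 2))
step 2: [if@root] (7 - 2)
step 3: [delta@root] 5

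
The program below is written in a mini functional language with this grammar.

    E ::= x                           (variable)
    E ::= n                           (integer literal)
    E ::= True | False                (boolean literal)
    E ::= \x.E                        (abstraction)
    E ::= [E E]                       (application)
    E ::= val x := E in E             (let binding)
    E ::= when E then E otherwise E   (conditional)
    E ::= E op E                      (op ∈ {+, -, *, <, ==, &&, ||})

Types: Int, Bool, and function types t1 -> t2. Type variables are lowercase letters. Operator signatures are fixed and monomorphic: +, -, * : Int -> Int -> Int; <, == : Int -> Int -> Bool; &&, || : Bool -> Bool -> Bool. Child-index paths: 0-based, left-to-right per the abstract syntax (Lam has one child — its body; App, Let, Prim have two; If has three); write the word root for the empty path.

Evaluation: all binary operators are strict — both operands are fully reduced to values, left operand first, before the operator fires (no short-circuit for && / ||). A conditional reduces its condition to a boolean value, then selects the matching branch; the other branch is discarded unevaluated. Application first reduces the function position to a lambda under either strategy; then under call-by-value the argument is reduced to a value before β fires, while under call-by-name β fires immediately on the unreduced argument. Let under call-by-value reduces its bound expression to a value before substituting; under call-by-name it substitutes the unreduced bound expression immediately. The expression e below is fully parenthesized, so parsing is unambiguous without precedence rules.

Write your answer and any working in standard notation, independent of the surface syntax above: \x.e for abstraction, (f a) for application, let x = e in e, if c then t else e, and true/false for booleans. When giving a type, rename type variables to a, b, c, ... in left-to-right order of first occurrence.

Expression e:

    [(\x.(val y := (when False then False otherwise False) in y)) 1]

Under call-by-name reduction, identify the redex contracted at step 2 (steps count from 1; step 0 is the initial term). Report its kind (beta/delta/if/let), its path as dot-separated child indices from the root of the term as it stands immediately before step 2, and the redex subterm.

Answer: let at root : (let y = (if false then false else false) in y)

Derivation:
step 0: ((\x.(let y = (if false then false else false) in y)) 1)
step 1: [beta@root] (let y = (if false then false else false) in y)
step 2: [let@root] (if false then false else false)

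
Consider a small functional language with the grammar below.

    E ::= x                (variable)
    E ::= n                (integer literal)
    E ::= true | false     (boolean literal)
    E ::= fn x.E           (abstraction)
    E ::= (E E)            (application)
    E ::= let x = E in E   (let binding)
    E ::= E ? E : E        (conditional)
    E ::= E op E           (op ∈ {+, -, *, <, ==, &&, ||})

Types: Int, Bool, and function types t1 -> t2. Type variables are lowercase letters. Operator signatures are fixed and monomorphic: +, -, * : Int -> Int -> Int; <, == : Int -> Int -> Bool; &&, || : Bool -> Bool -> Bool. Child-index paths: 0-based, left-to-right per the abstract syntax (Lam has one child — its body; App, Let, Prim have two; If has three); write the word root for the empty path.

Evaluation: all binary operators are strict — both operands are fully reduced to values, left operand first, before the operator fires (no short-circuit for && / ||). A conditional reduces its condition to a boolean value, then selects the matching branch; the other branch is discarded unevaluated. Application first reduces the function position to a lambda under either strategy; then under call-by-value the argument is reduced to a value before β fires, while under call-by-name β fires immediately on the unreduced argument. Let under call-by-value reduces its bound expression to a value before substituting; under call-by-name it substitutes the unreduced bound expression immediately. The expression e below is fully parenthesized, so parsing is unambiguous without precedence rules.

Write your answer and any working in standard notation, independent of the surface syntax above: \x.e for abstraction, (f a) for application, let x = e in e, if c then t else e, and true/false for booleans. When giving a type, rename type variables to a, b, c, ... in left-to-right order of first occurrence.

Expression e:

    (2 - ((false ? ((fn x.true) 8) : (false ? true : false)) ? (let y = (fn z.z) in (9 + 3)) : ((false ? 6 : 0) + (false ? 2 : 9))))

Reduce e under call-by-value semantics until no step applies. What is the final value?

Answer: -7

Derivation:
step 0: (2 - (if (if false then ((\x.true) 8) else (if false then true else false)) then (let y = (\z.z) in (9 + 3)) else ((if false then 6 else 0) + (if false then 2 else 9))))
step 1: [if@1.0] (2 - (if (if false then true else false) then (let y = (\z.z) in (9 + 3)) else ((if false then 6 else 0) + (if false then 2 else 9))))
step 2: [if@1.0] (2 - (if false then (let y = (\z.z) in (9 + 3)) else ((if false then 6 else 0) + (if false then 2 else 9))))
step 3: [if@1] (2 - ((if false then 6 else 0) + (if false then 2 else 9)))
step 4: [if@1.0] (2 - (0 + (if false then 2 else 9)))
step 5: [if@1.1] (2 - (0 + 9))
step 6: [delta@1] (2 - 9)
step 7: [delta@root] -7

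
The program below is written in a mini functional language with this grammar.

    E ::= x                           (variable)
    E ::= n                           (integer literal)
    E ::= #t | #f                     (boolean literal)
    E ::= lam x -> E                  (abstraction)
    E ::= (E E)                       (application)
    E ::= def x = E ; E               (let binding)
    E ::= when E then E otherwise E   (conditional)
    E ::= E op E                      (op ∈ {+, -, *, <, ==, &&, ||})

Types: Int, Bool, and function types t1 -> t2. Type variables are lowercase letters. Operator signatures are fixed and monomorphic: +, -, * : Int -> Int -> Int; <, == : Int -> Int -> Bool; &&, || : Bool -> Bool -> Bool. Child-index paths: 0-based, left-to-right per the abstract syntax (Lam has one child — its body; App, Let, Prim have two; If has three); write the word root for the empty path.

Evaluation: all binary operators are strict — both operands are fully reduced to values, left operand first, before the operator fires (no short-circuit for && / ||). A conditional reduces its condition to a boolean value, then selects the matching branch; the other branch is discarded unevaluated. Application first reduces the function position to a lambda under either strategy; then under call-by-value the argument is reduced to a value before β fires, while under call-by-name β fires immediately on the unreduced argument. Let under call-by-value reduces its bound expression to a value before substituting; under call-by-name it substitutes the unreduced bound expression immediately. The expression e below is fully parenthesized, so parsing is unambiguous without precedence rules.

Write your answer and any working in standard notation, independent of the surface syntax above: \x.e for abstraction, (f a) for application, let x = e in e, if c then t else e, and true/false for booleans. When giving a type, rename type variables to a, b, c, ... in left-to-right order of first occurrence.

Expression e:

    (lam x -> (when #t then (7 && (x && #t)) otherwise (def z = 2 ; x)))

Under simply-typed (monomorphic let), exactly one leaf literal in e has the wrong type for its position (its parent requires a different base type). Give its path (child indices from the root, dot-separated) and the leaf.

Derivation:
  unify Bool ~ Bool
  unify Int ~ Bool
  FAIL: mismatch Int ~ Bool

Answer: 0.1.0 : 7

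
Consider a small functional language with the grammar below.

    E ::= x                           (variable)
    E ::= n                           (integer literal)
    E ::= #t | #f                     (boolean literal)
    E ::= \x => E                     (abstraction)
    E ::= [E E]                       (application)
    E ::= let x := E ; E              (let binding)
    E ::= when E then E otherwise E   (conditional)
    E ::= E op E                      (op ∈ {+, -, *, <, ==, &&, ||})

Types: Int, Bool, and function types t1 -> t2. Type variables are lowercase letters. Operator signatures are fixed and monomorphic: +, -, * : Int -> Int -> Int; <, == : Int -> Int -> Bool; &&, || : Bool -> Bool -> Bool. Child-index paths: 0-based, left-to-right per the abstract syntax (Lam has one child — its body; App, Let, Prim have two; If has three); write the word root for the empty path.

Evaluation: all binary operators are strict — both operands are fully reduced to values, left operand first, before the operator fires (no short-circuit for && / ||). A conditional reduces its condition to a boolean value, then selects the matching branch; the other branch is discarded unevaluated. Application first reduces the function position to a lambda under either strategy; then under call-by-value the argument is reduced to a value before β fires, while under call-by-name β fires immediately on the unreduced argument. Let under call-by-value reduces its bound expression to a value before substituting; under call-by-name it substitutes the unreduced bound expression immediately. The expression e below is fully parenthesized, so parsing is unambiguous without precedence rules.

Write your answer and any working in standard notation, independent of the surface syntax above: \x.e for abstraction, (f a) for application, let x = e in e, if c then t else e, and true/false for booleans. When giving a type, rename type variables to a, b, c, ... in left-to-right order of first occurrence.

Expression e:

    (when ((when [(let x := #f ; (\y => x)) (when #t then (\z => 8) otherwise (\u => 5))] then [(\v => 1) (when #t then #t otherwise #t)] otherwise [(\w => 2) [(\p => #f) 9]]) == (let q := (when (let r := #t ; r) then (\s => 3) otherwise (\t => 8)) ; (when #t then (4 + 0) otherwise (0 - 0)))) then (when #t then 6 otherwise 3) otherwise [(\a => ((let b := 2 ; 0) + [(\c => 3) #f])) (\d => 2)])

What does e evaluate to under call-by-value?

Answer: 3

Working:
step 0: (if ((if ((let x = false in (\y.x)) (if true then (\z.8) else (\u.5))) then ((\v.1) (if true then true else true)) else ((\w.2) ((\p.false) 9))) == (let q = (if (let r = true in r) then (\s.3) else (\t.8)) in (if true then (4 + 0) else (0 - 0)))) then (if true then 6 else 3) else ((\a.((let b = 2 in 0) + ((\c.3) false))) (\d.2)))
step 1: [let@0.0.0.0] (if ((if ((\y.false) (if true then (\z.8) else (\u.5))) then ((\v.1) (if true then true else true)) else ((\w.2) ((\p.false) 9))) == (let q = (if (let r = true in r) then (\s.3) else (\t.8)) in (if true then (4 + 0) else (0 - 0)))) then (if true then 6 else 3) else ((\a.((let b = 2 in 0) + ((\c.3) false))) (\d.2)))
step 2: [if@0.0.0.1] (if ((if ((\y.false) (\z.8)) then ((\v.1) (if true then true else true)) else ((\w.2) ((\p.false) 9))) == (let q = (if (let r = true in r) then (\s.3) else (\t.8)) in (if true then (4 + 0) else (0 - 0)))) then (if true then 6 else 3) else ((\a.((let b = 2 in 0) + ((\c.3) false))) (\d.2)))
step 3: [beta@0.0.0] (if ((if false then ((\v.1) (if true then true else true)) else ((\w.2) ((\p.false) 9))) == (let q = (if (let r = true in r) then (\s.3) else (\t.8)) in (if true then (4 + 0) else (0 - 0)))) then (if true then 6 else 3) else ((\a.((let b = 2 in 0) + ((\c.3) false))) (\d.2)))
step 4: [if@0.0] (if (((\w.2) ((\p.false) 9)) == (let q = (if (let r = true in r) then (\s.3) else (\t.8)) in (if true then (4 + 0) else (0 - 0)))) then (if true then 6 else 3) else ((\a.((let b = 2 in 0) + ((\c.3) false))) (\d.2)))
step 5: [beta@0.0.1] (if (((\w.2) false) == (let q = (if (let r = true in r) then (\s.3) else (\t.8)) in (if true then (4 + 0) else (0 - 0)))) then (if true then 6 else 3) else ((\a.((let b = 2 in 0) + ((\c.3) false))) (\d.2)))
step 6: [beta@0.0] (if (2 == (let q = (if (let r = true in r) then (\s.3) else (\t.8)) in (if true then (4 + 0) else (0 - 0)))) then (if true then 6 else 3) else ((\a.((let b = 2 in 0) + ((\c.3) false))) (\d.2)))
step 7: [let@0.1.0.0] (if (2 == (let q = (if true then (\s.3) else (\t.8)) in (if true then (4 + 0) else (0 - 0)))) then (if true then 6 else 3) else ((\a.((let b = 2 in 0) + ((\c.3) false))) (\d.2)))
step 8: [if@0.1.0] (if (2 == (let q = (\s.3) in (if true then (4 + 0) else (0 - 0)))) then (if true then 6 else 3) else ((\a.((let b = 2 in 0) + ((\c.3) false))) (\d.2)))
step 9: [let@0.1] (if (2 == (if true then (4 + 0) else (0 - 0))) then (if true then 6 else 3) else ((\a.((let b = 2 in 0) + ((\c.3) false))) (\d.2)))
step 10: [if@0.1] (if (2 == (4 + 0)) then (if true then 6 else 3) else ((\a.((let b = 2 in 0) + ((\c.3) false))) (\d.2)))
step 11: [delta@0.1] (if (2 == 4) then (if true then 6 else 3) else ((\a.((let b = 2 in 0) + ((\c.3) false))) (\d.2)))
step 12: [delta@0] (if false then (if true then 6 else 3) else ((\a.((let b = 2 in 0) + ((\c.3) false))) (\d.2)))
step 13: [if@root] ((\a.((let b = 2 in 0) + ((\c.3) false))) (\d.2))
step 14: [beta@root] ((let b = 2 in 0) + ((\c.3) false))
step 15: [let@0] (0 + ((\c.3) false))
step 16: [beta@1] (0 + 3)
step 17: [delta@root] 3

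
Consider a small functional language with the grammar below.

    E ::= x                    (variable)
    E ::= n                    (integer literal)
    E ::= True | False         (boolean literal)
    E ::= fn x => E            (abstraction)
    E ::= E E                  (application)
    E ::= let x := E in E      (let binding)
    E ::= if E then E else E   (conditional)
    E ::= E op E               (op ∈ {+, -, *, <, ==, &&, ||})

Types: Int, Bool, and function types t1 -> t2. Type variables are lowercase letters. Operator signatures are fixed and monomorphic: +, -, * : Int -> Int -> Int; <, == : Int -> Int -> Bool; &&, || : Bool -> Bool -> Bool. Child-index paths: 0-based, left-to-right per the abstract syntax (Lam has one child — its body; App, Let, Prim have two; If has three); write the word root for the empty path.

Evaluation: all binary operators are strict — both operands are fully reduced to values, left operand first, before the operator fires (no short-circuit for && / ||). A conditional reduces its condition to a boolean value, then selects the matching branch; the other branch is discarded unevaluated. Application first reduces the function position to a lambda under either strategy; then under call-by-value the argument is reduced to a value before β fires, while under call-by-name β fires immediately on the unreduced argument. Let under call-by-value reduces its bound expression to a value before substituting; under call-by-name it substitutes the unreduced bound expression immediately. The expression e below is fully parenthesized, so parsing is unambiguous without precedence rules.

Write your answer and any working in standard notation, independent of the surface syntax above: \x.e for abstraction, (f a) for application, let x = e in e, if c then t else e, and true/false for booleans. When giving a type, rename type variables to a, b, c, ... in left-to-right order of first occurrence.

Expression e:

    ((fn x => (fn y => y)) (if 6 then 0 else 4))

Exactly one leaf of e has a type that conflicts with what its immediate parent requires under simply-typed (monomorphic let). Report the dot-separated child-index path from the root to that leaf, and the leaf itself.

Answer: 1.0 : 6

Trace:
y : b
\y._ : b -> b
\x._ : a -> b -> b
  unify Int ~ Bool
  FAIL: mismatch Int ~ Bool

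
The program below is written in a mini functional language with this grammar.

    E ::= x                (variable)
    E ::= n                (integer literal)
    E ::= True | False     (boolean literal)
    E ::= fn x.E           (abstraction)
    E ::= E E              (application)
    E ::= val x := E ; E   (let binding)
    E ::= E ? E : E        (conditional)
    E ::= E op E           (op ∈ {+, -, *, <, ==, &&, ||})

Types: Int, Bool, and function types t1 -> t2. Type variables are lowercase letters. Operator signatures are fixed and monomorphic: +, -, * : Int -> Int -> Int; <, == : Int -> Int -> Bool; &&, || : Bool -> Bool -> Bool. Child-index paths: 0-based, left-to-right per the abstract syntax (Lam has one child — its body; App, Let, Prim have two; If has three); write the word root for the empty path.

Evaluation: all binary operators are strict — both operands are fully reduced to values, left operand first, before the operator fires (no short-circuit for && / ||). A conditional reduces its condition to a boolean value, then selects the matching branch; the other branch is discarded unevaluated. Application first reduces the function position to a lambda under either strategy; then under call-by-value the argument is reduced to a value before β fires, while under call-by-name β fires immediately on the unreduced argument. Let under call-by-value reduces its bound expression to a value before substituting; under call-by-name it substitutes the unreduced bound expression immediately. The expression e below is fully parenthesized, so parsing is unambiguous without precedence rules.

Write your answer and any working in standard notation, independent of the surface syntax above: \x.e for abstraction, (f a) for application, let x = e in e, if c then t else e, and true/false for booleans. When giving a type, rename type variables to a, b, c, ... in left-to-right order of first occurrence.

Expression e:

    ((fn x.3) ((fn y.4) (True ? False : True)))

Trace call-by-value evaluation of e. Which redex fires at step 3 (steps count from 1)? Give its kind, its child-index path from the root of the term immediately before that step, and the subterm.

Answer: beta at root : ((\x.3) 4)

Trace:
step 0: ((\x.3) ((\y.4) (if true then false else true)))
step 1: [if@1.1] ((\x.3) ((\y.4) false))
step 2: [beta@1] ((\x.3) 4)
step 3: [beta@root] 3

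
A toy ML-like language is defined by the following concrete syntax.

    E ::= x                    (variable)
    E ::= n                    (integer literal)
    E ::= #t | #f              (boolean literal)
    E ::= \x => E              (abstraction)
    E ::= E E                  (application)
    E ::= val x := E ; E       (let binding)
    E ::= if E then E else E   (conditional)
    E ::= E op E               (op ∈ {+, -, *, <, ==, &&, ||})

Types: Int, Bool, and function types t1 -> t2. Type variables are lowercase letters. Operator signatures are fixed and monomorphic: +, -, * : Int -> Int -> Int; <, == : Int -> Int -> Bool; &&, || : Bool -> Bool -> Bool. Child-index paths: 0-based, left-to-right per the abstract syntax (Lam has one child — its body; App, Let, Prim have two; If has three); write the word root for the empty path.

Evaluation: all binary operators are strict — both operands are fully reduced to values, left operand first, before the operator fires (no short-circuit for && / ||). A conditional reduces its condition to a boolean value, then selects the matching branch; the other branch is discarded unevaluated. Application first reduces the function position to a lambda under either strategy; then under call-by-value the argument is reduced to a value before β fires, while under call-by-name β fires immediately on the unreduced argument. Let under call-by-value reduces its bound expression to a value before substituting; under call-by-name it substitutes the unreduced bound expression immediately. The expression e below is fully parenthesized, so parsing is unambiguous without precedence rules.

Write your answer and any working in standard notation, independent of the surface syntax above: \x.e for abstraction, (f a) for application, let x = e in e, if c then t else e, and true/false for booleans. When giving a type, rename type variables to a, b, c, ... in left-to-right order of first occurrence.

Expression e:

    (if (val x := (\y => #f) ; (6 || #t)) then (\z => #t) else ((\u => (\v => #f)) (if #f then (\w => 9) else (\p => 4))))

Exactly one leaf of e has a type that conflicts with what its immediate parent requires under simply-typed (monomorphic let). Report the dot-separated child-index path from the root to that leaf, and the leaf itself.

Trace:
\y._ : a -> Bool
let x : a -> Bool
  unify Int ~ Bool
  FAIL: mismatch Int ~ Bool

Answer: 0.1.0 : 6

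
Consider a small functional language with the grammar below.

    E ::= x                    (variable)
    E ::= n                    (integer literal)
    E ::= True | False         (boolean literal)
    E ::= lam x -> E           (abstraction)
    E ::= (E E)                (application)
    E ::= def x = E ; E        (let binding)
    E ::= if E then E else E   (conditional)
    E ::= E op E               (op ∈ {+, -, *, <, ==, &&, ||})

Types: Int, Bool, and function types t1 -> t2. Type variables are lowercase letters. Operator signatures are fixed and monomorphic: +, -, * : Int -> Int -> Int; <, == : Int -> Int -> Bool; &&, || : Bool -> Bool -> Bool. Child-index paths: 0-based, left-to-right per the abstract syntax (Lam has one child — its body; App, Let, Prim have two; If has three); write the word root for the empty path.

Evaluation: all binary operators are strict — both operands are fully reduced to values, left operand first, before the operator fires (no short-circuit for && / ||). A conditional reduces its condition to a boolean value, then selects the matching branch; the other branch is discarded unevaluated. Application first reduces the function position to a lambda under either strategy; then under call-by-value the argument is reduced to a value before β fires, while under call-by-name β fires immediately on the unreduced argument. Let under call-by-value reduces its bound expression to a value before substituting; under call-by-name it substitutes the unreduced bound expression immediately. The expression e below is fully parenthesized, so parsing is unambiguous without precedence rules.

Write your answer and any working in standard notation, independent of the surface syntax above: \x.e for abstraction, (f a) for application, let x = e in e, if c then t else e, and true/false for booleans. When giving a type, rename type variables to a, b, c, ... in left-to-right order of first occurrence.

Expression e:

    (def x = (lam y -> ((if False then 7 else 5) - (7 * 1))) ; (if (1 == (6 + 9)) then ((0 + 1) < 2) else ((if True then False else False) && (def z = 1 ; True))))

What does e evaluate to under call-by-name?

Working:
step 0: (let x = (\y.((if false then 7 else 5) - (7 * 1))) in (if (1 == (6 + 9)) then ((0 + 1) < 2) else ((if true then false else false) && (let z = 1 in true))))
step 1: [let@root] (if (1 == (6 + 9)) then ((0 + 1) < 2) else ((if true then false else false) && (let z = 1 in true)))
step 2: [delta@0.1] (if (1 == 15) then ((0 + 1) < 2) else ((if true then false else false) && (let z = 1 in true)))
step 3: [delta@0] (if false then ((0 + 1) < 2) else ((if true then false else false) && (let z = 1 in true)))
step 4: [if@root] ((if true then false else false) && (let z = 1 in true))
step 5: [if@0] (false && (let z = 1 in true))
step 6: [let@1] (false && true)
step 7: [delta@root] false

Answer: false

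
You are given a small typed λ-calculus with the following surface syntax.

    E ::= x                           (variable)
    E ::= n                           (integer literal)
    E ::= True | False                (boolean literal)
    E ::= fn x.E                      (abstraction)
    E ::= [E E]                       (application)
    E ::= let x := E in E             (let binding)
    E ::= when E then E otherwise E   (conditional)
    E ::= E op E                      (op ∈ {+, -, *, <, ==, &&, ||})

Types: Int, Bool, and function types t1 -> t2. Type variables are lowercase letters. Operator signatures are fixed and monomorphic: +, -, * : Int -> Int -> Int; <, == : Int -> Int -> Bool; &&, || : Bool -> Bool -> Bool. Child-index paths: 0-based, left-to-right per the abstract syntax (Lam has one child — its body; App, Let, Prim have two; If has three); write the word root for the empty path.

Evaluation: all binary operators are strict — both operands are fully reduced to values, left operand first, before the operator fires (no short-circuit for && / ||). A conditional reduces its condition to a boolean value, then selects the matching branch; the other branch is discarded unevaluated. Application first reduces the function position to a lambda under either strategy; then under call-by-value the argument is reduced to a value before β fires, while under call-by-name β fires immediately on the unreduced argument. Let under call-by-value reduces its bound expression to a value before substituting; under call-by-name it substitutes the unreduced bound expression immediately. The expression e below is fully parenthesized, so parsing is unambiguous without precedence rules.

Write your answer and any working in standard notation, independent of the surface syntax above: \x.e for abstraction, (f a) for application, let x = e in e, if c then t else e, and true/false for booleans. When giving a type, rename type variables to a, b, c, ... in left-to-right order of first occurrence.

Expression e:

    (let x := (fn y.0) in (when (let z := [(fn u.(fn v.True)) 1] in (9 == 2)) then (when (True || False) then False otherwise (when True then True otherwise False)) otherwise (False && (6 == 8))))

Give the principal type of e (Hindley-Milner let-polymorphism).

Derivation:
\y._ : a -> Int
let x : forall. a -> Int
\v._ : c -> Bool
\u._ : b -> c -> Bool
  unify b -> c -> Bool ~ Int -> d
  unify b ~ Int
  unify c -> Bool ~ d
_ _ : c -> Bool
let z : forall. c -> Bool
  unify Int ~ Int
  unify Int ~ Int
  unify Bool ~ Bool
  unify Bool ~ Bool
  unify Bool ~ Bool
  unify Bool ~ Bool
  unify Bool ~ Bool
  unify Bool ~ Bool
  unify Bool ~ Bool
  unify Bool ~ Bool
  unify Int ~ Int
  unify Int ~ Int
  unify Bool ~ Bool
  unify Bool ~ Bool

Answer: Bool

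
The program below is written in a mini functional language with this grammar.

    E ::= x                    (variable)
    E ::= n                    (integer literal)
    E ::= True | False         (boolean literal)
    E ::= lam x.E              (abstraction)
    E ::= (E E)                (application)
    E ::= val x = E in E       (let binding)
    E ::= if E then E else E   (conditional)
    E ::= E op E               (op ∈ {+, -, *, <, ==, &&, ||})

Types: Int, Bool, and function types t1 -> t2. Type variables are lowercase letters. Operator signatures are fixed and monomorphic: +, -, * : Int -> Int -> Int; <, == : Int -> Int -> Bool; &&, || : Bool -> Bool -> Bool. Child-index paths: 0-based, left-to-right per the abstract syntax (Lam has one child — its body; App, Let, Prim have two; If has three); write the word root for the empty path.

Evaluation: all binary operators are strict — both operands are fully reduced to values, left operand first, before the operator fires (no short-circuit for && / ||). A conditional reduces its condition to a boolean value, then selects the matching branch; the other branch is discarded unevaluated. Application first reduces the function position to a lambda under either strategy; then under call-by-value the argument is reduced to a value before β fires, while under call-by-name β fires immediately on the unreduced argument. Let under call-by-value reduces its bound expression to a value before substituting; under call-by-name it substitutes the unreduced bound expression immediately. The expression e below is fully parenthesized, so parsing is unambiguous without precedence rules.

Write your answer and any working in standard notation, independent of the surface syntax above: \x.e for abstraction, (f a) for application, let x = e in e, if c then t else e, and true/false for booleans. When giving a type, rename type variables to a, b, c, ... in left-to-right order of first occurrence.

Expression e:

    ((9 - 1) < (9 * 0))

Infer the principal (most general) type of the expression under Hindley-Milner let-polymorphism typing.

Derivation:
  unify Int ~ Int
  unify Int ~ Int
  unify Int ~ Int
  unify Int ~ Int
  unify Int ~ Int
  unify Int ~ Int

Answer: Bool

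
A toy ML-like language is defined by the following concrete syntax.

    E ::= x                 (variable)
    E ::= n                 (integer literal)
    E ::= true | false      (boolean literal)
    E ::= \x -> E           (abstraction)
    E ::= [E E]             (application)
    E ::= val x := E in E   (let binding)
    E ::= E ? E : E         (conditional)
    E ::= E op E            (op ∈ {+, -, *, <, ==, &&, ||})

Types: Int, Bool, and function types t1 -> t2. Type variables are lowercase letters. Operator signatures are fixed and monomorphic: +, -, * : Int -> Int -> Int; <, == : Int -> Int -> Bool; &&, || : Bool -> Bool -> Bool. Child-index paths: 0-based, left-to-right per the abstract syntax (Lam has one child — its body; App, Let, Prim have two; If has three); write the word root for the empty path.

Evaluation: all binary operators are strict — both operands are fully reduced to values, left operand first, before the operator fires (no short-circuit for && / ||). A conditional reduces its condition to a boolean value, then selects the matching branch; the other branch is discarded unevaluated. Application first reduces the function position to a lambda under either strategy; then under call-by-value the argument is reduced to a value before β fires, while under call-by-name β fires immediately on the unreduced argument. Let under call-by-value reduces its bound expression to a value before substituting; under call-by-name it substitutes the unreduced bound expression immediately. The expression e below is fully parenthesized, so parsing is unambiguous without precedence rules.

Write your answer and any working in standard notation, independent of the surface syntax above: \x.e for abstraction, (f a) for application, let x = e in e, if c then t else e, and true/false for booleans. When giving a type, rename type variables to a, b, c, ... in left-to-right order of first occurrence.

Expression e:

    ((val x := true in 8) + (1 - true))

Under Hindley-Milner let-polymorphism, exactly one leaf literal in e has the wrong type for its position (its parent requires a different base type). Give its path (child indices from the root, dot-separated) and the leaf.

Derivation:
let x : Bool
  unify Int ~ Int
  unify Int ~ Int
  unify Bool ~ Int
  FAIL: mismatch Bool ~ Int

Answer: 1.1 : true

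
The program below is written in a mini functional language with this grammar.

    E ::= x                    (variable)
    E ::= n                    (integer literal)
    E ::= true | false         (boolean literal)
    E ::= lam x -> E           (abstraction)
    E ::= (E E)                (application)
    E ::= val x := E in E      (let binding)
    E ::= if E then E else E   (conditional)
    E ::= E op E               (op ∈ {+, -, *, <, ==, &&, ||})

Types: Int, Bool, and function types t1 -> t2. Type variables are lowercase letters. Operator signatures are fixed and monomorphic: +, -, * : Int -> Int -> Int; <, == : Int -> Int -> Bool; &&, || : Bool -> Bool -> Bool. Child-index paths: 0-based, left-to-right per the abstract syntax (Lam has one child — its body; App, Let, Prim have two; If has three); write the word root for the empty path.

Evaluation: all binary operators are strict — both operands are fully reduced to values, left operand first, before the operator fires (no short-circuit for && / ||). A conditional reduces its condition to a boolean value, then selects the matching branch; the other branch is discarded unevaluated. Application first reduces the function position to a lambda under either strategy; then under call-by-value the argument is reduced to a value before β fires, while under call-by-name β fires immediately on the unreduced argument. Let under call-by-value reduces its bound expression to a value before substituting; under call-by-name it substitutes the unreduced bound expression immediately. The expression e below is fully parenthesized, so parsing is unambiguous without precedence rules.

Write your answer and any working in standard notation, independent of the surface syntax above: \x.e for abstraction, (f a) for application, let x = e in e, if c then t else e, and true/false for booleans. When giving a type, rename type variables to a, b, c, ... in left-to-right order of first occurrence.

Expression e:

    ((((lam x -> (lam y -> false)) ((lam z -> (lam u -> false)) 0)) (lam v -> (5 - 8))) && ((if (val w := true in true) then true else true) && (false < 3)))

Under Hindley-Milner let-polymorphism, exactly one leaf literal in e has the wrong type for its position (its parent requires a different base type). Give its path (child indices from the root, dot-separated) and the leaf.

Answer: 1.1.0 : false

Trace:
\y._ : b -> Bool
\x._ : a -> b -> Bool
\u._ : d -> Bool
\z._ : c -> d -> Bool
  unify c -> d -> Bool ~ Int -> e
  unify c ~ Int
  unify d -> Bool ~ e
_ _ : d -> Bool
  unify a -> b -> Bool ~ (d -> Bool) -> f
  unify a ~ d -> Bool
  unify b -> Bool ~ f
_ _ : b -> Bool
  unify Int ~ Int
  unify Int ~ Int
\v._ : g -> Int
  unify b -> Bool ~ (g -> Int) -> h
  unify b ~ g -> Int
  unify Bool ~ h
_ _ : Bool
  unify Bool ~ Bool
let w : Bool
  unify Bool ~ Bool
  unify Bool ~ Bool
  unify Bool ~ Bool
  unify Bool ~ Int
  FAIL: mismatch Bool ~ Int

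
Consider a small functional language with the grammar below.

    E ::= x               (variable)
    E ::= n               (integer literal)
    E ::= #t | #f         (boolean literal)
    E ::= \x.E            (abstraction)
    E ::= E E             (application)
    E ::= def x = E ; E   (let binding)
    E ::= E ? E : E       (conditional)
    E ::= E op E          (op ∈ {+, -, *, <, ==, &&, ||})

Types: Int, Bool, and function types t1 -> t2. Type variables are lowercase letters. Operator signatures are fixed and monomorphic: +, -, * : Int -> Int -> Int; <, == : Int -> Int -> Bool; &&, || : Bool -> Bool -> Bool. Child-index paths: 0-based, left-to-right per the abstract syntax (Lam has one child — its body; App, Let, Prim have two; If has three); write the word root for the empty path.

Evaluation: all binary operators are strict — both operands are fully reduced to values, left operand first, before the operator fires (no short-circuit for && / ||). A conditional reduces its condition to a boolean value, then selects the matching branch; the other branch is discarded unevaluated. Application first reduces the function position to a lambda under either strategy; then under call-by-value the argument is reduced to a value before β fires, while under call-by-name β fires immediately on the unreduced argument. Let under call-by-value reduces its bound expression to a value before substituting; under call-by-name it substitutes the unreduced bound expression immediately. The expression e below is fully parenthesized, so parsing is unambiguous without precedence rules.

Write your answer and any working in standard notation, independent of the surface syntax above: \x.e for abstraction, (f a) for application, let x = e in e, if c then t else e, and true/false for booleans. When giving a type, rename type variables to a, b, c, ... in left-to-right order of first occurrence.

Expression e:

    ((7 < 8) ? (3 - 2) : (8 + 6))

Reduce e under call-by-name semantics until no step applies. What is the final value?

Answer: 1

Working:
step 0: (if (7 < 8) then (3 - 2) else (8 + 6))
step 1: [delta@0] (if true then (3 - 2) else (8 + 6))
step 2: [if@root] (3 - 2)
step 3: [delta@root] 1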